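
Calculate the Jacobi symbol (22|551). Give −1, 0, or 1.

Pull out 2: since 551 ≡ 7 (mod 8), (2/551) = +1.
Reciprocity: 11 ≡ 3 and 551 ≡ 3 (mod 4), so (11/551) = −(551/11).
Reduce top mod 11: now compute (1/11).
Reached (1/11) = 1. Collecting the sign flips along the way, the symbol is -1.

-1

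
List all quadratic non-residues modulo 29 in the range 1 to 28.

2, 3, 8, 10, 11, 12, 14, 15, 17, 18, 19, 21, 26, 27

Square k = 1,…,14 (k and 29−k give the same square):
1²=1, 2²=4, 3²=9, 4²=16, 5²=25, 6²≡7, 7²≡20, 8²≡6, 9²≡23, 10²≡13, 11²≡5, 12²≡28, 13²≡24, 14²≡22 (mod 29).
The residues are {1, 4, 5, 6, 7, 9, 13, 16, 20, 22, 23, 24, 25, 28}; the non-residues are the remaining 14 nonzero classes.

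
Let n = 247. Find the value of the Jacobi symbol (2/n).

Pull out 2: since 247 ≡ 7 (mod 8), (2/247) = +1.
Reached (1/247) = 1. Collecting the sign flips along the way, the symbol is +1.

1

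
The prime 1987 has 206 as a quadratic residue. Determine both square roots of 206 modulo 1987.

Since 1987 ≡ 3 (mod 4), a square root of 206 is 206^((1987+1)/4) = 206^497 mod 1987.
Repeated squaring: 206^2≡709, 206^4≡1957, 206^8≡900, 206^16≡1291, 206^32≡1575, 206^64≡849, 206^128≡1507, 206^256≡1895 (mod 1987).
206^497 = 206^(256+128+64+32+16+1) ≡ 738 (mod 1987).
Check: 738² = 544644 ≡ 206 (mod 1987). The two roots are 738 and 1249.

738, 1249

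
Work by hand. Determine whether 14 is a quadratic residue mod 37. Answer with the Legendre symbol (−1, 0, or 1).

-1

Pull out 2: since 37 ≡ 5 (mod 8), (2/37) = -1.
Reciprocity: 7 ≡ 3 and 37 ≡ 1 (mod 4), so (7/37) = +(37/7).
Reduce top mod 7: now compute (2/7).
Pull out 2: since 7 ≡ 7 (mod 8), (2/7) = +1.
Reached (1/7) = 1. Collecting the sign flips along the way, the symbol is -1.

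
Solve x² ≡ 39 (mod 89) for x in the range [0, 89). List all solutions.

89 ≡ 1 (mod 4), so we find a root by search.
Trying successive values, 22² = 484 ≡ 39 (mod 89). The other root is 89 − 22 = 67.

22, 67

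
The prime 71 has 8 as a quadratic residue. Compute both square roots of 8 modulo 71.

Since 71 ≡ 3 (mod 4), a square root of 8 is 8^((71+1)/4) = 8^18 mod 71.
Repeated squaring: 8^2≡64, 8^4≡49, 8^8≡58, 8^16≡27 (mod 71).
8^18 = 8^(16+2) ≡ 24 (mod 71).
Check: 24² = 576 ≡ 8 (mod 71). The two roots are 24 and 47.

24, 47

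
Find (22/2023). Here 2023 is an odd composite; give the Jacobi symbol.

1

Pull out 2: since 2023 ≡ 7 (mod 8), (2/2023) = +1.
Reciprocity: 11 ≡ 3 and 2023 ≡ 3 (mod 4), so (11/2023) = −(2023/11).
Reduce top mod 11: now compute (10/11).
Pull out 2: since 11 ≡ 3 (mod 8), (2/11) = -1.
Reciprocity: 5 ≡ 1 and 11 ≡ 3 (mod 4), so (5/11) = +(11/5).
Reduce top mod 5: now compute (1/5).
Reached (1/5) = 1. Collecting the sign flips along the way, the symbol is +1.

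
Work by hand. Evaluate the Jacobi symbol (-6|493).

First reduce: -6 ≡ 487 (mod 493).
Reciprocity: 487 ≡ 3 and 493 ≡ 1 (mod 4), so (487/493) = +(493/487).
Reduce top mod 487: now compute (6/487).
Pull out 2: since 487 ≡ 7 (mod 8), (2/487) = +1.
Reciprocity: 3 ≡ 3 and 487 ≡ 3 (mod 4), so (3/487) = −(487/3).
Reduce top mod 3: now compute (1/3).
Reached (1/3) = 1. Collecting the sign flips along the way, the symbol is -1.

-1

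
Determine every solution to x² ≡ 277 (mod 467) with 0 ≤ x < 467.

Since 467 ≡ 3 (mod 4), a square root of 277 is 277^((467+1)/4) = 277^117 mod 467.
Repeated squaring: 277^2≡141, 277^4≡267, 277^8≡305, 277^16≡92, 277^32≡58, 277^64≡95 (mod 467).
277^117 = 277^(64+32+16+4+1) ≡ 164 (mod 467).
Check: 164² = 26896 ≡ 277 (mod 467). The two roots are 164 and 303.

164, 303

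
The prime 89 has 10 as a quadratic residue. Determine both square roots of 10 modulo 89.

30, 59

89 ≡ 1 (mod 4), so we find a root by search.
Trying successive values, 30² = 900 ≡ 10 (mod 89). The other root is 89 − 30 = 59.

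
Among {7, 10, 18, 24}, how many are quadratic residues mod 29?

2

(7/29) = +1 → QR.
(10/29) = -1 → non-residue.
(18/29) = -1 → non-residue.
(24/29) = +1 → QR.
Total quadratic residues among the 4: 2.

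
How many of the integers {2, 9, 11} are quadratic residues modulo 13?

(2/13) = -1 → non-residue.
(9/13) = +1 → QR.
(11/13) = -1 → non-residue.
Total quadratic residues among the 3: 1.

1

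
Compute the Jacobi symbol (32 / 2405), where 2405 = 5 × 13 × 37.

-1

Pull out 2^5: since 2405 ≡ 5 (mod 8), (2/2405) = -1, so (2/2405)^5 = -1.
Reached (1/2405) = 1. Collecting the sign flips along the way, the symbol is -1.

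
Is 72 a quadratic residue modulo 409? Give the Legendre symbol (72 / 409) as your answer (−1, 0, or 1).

Euler's criterion: (72/409) ≡ 72^204 (mod 409).
72^2 ≡ 276 (mod 409)
72^4 ≡ 102 (mod 409)
72^8 ≡ 179 (mod 409)
72^16 ≡ 139 (mod 409)
72^32 ≡ 98 (mod 409)
72^64 ≡ 197 (mod 409)
72^128 ≡ 363 (mod 409)
72^204 = 72^(128+64+8+4) ≡ 1 (mod 409).
Result is 1, so (72/409) = 1.

1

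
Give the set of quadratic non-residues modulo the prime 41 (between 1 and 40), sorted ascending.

Square k = 1,…,20 (k and 41−k give the same square):
1²=1, 2²=4, 3²=9, 4²=16, 5²=25, 6²=36, 7²≡8, 8²≡23, 9²≡40, 10²≡18, 11²≡39, 12²≡21, 13²≡5, 14²≡32, 15²≡20, 16²≡10, 17²≡2, 18²≡37, 19²≡33, 20²≡31 (mod 41).
The residues are {1, 2, 4, 5, 8, 9, 10, 16, 18, 20, 21, 23, 25, 31, 32, 33, 36, 37, 39, 40}; the non-residues are the remaining 20 nonzero classes.

3, 6, 7, 11, 12, 13, 14, 15, 17, 19, 22, 24, 26, 27, 28, 29, 30, 34, 35, 38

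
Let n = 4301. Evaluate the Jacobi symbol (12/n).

Pull out 2^2: since 4301 ≡ 5 (mod 8), (2/4301) = -1, so (2/4301)^2 = +1.
Reciprocity: 3 ≡ 3 and 4301 ≡ 1 (mod 4), so (3/4301) = +(4301/3).
Reduce top mod 3: now compute (2/3).
Pull out 2: since 3 ≡ 3 (mod 8), (2/3) = -1.
Reached (1/3) = 1. Collecting the sign flips along the way, the symbol is -1.

-1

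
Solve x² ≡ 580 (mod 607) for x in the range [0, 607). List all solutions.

Since 607 ≡ 3 (mod 4), a square root of 580 is 580^((607+1)/4) = 580^152 mod 607.
Repeated squaring: 580^2≡122, 580^4≡316, 580^8≡308, 580^16≡172, 580^32≡448, 580^64≡394, 580^128≡451 (mod 607).
580^152 = 580^(128+16+8) ≡ 49 (mod 607).
Check: 49² = 2401 ≡ 580 (mod 607). The two roots are 49 and 558.

49, 558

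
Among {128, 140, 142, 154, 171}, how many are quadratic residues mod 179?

2

(128/179) = -1 → non-residue.
(140/179) = -1 → non-residue.
(142/179) = +1 → QR.
(154/179) = -1 → non-residue.
(171/179) = +1 → QR.
Total quadratic residues among the 5: 2.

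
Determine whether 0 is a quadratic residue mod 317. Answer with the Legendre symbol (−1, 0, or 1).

Top reduces to 0: gcd > 1, so the symbol is 0.

0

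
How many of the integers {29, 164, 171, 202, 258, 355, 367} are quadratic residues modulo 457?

3

(29/457) = +1 → QR.
(164/457) = -1 → non-residue.
(171/457) = +1 → QR.
(202/457) = -1 → non-residue.
(258/457) = -1 → non-residue.
(355/457) = +1 → QR.
(367/457) = -1 → non-residue.
Total quadratic residues among the 7: 3.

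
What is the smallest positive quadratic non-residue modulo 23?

5

(2/23) = +1, so 2 is a residue.
(3/23) = +1, so 3 is a residue.
(4/23) = +1, so 4 is a residue.
(5/23) = −1, so 5 is the smallest positive non-residue mod 23.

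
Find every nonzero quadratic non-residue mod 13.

2, 5, 6, 7, 8, 11

Square k = 1,…,6 (k and 13−k give the same square):
1²=1, 2²=4, 3²=9, 4²≡3, 5²≡12, 6²≡10 (mod 13).
The residues are {1, 3, 4, 9, 10, 12}; the non-residues are the remaining 6 nonzero classes.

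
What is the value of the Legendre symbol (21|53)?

Reciprocity: 21 ≡ 1 and 53 ≡ 1 (mod 4), so (21/53) = +(53/21).
Reduce top mod 21: now compute (11/21).
Reciprocity: 11 ≡ 3 and 21 ≡ 1 (mod 4), so (11/21) = +(21/11).
Reduce top mod 11: now compute (10/11).
Pull out 2: since 11 ≡ 3 (mod 8), (2/11) = -1.
Reciprocity: 5 ≡ 1 and 11 ≡ 3 (mod 4), so (5/11) = +(11/5).
Reduce top mod 5: now compute (1/5).
Reached (1/5) = 1. Collecting the sign flips along the way, the symbol is -1.

-1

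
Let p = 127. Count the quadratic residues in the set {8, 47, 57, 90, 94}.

3

(8/127) = +1 → QR.
(47/127) = +1 → QR.
(57/127) = -1 → non-residue.
(90/127) = -1 → non-residue.
(94/127) = +1 → QR.
Total quadratic residues among the 5: 3.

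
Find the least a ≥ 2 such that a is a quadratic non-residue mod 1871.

(2/1871) = +1, so 2 is a residue.
(3/1871) = +1, so 3 is a residue.
(4/1871) = +1, so 4 is a residue.
(5/1871) = +1, so 5 is a residue.
(6/1871) = +1, so 6 is a residue.
(7/1871) = −1, so 7 is the smallest positive non-residue mod 1871.

7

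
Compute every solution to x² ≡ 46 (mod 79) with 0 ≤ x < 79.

Since 79 ≡ 3 (mod 4), a square root of 46 is 46^((79+1)/4) = 46^20 mod 79.
Repeated squaring: 46^2≡62, 46^4≡52, 46^8≡18, 46^16≡8 (mod 79).
46^20 = 46^(16+4) ≡ 21 (mod 79).
Check: 21² = 441 ≡ 46 (mod 79). The two roots are 21 and 58.

21, 58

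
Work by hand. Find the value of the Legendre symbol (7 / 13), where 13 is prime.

Euler's criterion: (7/13) ≡ 7^6 (mod 13).
7^2 ≡ 10 (mod 13)
7^4 ≡ 9 (mod 13)
7^6 = 7^(4+2) ≡ 12 (mod 13).
Result is 12 ≡ −1, so (7/13) = −1.

-1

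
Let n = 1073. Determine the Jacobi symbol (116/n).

Pull out 2^2: since 1073 ≡ 1 (mod 8), (2/1073) = +1, so (2/1073)^2 = +1.
Reciprocity: 29 ≡ 1 and 1073 ≡ 1 (mod 4), so (29/1073) = +(1073/29).
Reduce top mod 29: now compute (0/29).
Top reduces to 0: gcd > 1, so the symbol is 0.

0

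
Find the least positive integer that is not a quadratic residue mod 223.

3

(2/223) = +1, so 2 is a residue.
(3/223) = −1, so 3 is the smallest positive non-residue mod 223.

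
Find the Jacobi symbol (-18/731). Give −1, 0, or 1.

1

First reduce: -18 ≡ 713 (mod 731).
Reciprocity: 713 ≡ 1 and 731 ≡ 3 (mod 4), so (713/731) = +(731/713).
Reduce top mod 713: now compute (18/713).
Pull out 2: since 713 ≡ 1 (mod 8), (2/713) = +1.
Reciprocity: 9 ≡ 1 and 713 ≡ 1 (mod 4), so (9/713) = +(713/9).
Reduce top mod 9: now compute (2/9).
Pull out 2: since 9 ≡ 1 (mod 8), (2/9) = +1.
Reached (1/9) = 1. Collecting the sign flips along the way, the symbol is +1.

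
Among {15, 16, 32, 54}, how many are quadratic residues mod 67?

3

(15/67) = +1 → QR.
(16/67) = +1 → QR.
(32/67) = -1 → non-residue.
(54/67) = +1 → QR.
Total quadratic residues among the 4: 3.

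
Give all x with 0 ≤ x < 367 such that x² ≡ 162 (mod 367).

23, 344

Since 367 ≡ 3 (mod 4), a square root of 162 is 162^((367+1)/4) = 162^92 mod 367.
Repeated squaring: 162^2≡187, 162^4≡104, 162^8≡173, 162^16≡202, 162^32≡67, 162^64≡85 (mod 367).
162^92 = 162^(64+16+8+4) ≡ 23 (mod 367).
Check: 23² = 529 ≡ 162 (mod 367). The two roots are 23 and 344.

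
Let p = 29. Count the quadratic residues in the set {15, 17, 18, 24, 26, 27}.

(15/29) = -1 → non-residue.
(17/29) = -1 → non-residue.
(18/29) = -1 → non-residue.
(24/29) = +1 → QR.
(26/29) = -1 → non-residue.
(27/29) = -1 → non-residue.
Total quadratic residues among the 6: 1.

1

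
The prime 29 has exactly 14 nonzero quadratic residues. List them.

1,4,5,6,7,9,13,16,20,22,23,24,25,28

Square k = 1,…,14 (k and 29−k give the same square):
1²=1, 2²=4, 3²=9, 4²=16, 5²=25, 6²≡7, 7²≡20, 8²≡6, 9²≡23, 10²≡13, 11²≡5, 12²≡28, 13²≡24, 14²≡22 (mod 29).
So the quadratic residues mod 29 are {1, 4, 5, 6, 7, 9, 13, 16, 20, 22, 23, 24, 25, 28}.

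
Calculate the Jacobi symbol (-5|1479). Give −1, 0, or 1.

-1

First reduce: -5 ≡ 1474 (mod 1479).
Pull out 2: since 1479 ≡ 7 (mod 8), (2/1479) = +1.
Reciprocity: 737 ≡ 1 and 1479 ≡ 3 (mod 4), so (737/1479) = +(1479/737).
Reduce top mod 737: now compute (5/737).
Reciprocity: 5 ≡ 1 and 737 ≡ 1 (mod 4), so (5/737) = +(737/5).
Reduce top mod 5: now compute (2/5).
Pull out 2: since 5 ≡ 5 (mod 8), (2/5) = -1.
Reached (1/5) = 1. Collecting the sign flips along the way, the symbol is -1.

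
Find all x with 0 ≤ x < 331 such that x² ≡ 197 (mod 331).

39, 292

Since 331 ≡ 3 (mod 4), a square root of 197 is 197^((331+1)/4) = 197^83 mod 331.
Repeated squaring: 197^2≡82, 197^4≡104, 197^8≡224, 197^16≡195, 197^32≡291, 197^64≡276 (mod 331).
197^83 = 197^(64+16+2+1) ≡ 39 (mod 331).
Check: 39² = 1521 ≡ 197 (mod 331). The two roots are 39 and 292.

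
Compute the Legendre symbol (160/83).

Euler's criterion: (160/83) ≡ 77^41 (mod 83).
77^2 ≡ 36 (mod 83)
77^4 ≡ 51 (mod 83)
77^8 ≡ 28 (mod 83)
77^16 ≡ 37 (mod 83)
77^32 ≡ 41 (mod 83)
77^41 = 77^(32+8+1) ≡ 1 (mod 83).
Result is 1, so (160/83) = 1.

1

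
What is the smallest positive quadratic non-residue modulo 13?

(2/13) = −1, so 2 is the smallest positive non-residue mod 13.

2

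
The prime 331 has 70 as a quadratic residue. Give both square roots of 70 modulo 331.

100, 231

Since 331 ≡ 3 (mod 4), a square root of 70 is 70^((331+1)/4) = 70^83 mod 331.
Repeated squaring: 70^2≡266, 70^4≡253, 70^8≡126, 70^16≡319, 70^32≡144, 70^64≡214 (mod 331).
70^83 = 70^(64+16+2+1) ≡ 100 (mod 331).
Check: 100² = 10000 ≡ 70 (mod 331). The two roots are 100 and 231.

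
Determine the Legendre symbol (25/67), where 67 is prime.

Euler's criterion: (25/67) ≡ 25^33 (mod 67).
25^2 ≡ 22 (mod 67)
25^4 ≡ 15 (mod 67)
25^8 ≡ 24 (mod 67)
25^16 ≡ 40 (mod 67)
25^32 ≡ 59 (mod 67)
25^33 = 25^(32+1) ≡ 1 (mod 67).
Result is 1, so (25/67) = 1.

1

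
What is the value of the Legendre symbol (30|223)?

1

Pull out 2: since 223 ≡ 7 (mod 8), (2/223) = +1.
Reciprocity: 15 ≡ 3 and 223 ≡ 3 (mod 4), so (15/223) = −(223/15).
Reduce top mod 15: now compute (13/15).
Reciprocity: 13 ≡ 1 and 15 ≡ 3 (mod 4), so (13/15) = +(15/13).
Reduce top mod 13: now compute (2/13).
Pull out 2: since 13 ≡ 5 (mod 8), (2/13) = -1.
Reached (1/13) = 1. Collecting the sign flips along the way, the symbol is +1.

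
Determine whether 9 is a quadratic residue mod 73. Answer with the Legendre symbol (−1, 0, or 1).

1

Reciprocity: 9 ≡ 1 and 73 ≡ 1 (mod 4), so (9/73) = +(73/9).
Reduce top mod 9: now compute (1/9).
Reached (1/9) = 1. Collecting the sign flips along the way, the symbol is +1.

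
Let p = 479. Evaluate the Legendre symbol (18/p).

Pull out 2: since 479 ≡ 7 (mod 8), (2/479) = +1.
Reciprocity: 9 ≡ 1 and 479 ≡ 3 (mod 4), so (9/479) = +(479/9).
Reduce top mod 9: now compute (2/9).
Pull out 2: since 9 ≡ 1 (mod 8), (2/9) = +1.
Reached (1/9) = 1. Collecting the sign flips along the way, the symbol is +1.

1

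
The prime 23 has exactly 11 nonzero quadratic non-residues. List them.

5, 7, 10, 11, 14, 15, 17, 19, 20, 21, 22

Square k = 1,…,11 (k and 23−k give the same square):
1²=1, 2²=4, 3²=9, 4²=16, 5²≡2, 6²≡13, 7²≡3, 8²≡18, 9²≡12, 10²≡8, 11²≡6 (mod 23).
The residues are {1, 2, 3, 4, 6, 8, 9, 12, 13, 16, 18}; the non-residues are the remaining 11 nonzero classes.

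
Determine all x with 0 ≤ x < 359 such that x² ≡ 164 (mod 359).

Since 359 ≡ 3 (mod 4), a square root of 164 is 164^((359+1)/4) = 164^90 mod 359.
Repeated squaring: 164^2≡330, 164^4≡123, 164^8≡51, 164^16≡88, 164^32≡205, 164^64≡22 (mod 359).
164^90 = 164^(64+16+8+2) ≡ 40 (mod 359).
Check: 40² = 1600 ≡ 164 (mod 359). The two roots are 40 and 319.

40, 319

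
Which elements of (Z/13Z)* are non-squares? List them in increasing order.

Square k = 1,…,6 (k and 13−k give the same square):
1²=1, 2²=4, 3²=9, 4²≡3, 5²≡12, 6²≡10 (mod 13).
The residues are {1, 3, 4, 9, 10, 12}; the non-residues are the remaining 6 nonzero classes.

2 5 6 7 8 11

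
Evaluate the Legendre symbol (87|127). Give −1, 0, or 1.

1

Reciprocity: 87 ≡ 3 and 127 ≡ 3 (mod 4), so (87/127) = −(127/87).
Reduce top mod 87: now compute (40/87).
Pull out 2^3: since 87 ≡ 7 (mod 8), (2/87) = +1, so (2/87)^3 = +1.
Reciprocity: 5 ≡ 1 and 87 ≡ 3 (mod 4), so (5/87) = +(87/5).
Reduce top mod 5: now compute (2/5).
Pull out 2: since 5 ≡ 5 (mod 8), (2/5) = -1.
Reached (1/5) = 1. Collecting the sign flips along the way, the symbol is +1.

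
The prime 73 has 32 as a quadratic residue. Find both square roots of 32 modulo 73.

73 ≡ 1 (mod 4), so we find a root by search.
Trying successive values, 18² = 324 ≡ 32 (mod 73). The other root is 73 − 18 = 55.

18, 55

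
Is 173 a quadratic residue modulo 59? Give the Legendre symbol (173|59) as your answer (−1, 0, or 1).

-1

First reduce: 173 ≡ 55 (mod 59).
Reciprocity: 55 ≡ 3 and 59 ≡ 3 (mod 4), so (55/59) = −(59/55).
Reduce top mod 55: now compute (4/55).
Pull out 2^2: since 55 ≡ 7 (mod 8), (2/55) = +1, so (2/55)^2 = +1.
Reached (1/55) = 1. Collecting the sign flips along the way, the symbol is -1.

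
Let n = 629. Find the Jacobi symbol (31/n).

Reciprocity: 31 ≡ 3 and 629 ≡ 1 (mod 4), so (31/629) = +(629/31).
Reduce top mod 31: now compute (9/31).
Reciprocity: 9 ≡ 1 and 31 ≡ 3 (mod 4), so (9/31) = +(31/9).
Reduce top mod 9: now compute (4/9).
Pull out 2^2: since 9 ≡ 1 (mod 8), (2/9) = +1, so (2/9)^2 = +1.
Reached (1/9) = 1. Collecting the sign flips along the way, the symbol is +1.

1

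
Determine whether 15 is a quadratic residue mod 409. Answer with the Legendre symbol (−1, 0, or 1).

Reciprocity: 15 ≡ 3 and 409 ≡ 1 (mod 4), so (15/409) = +(409/15).
Reduce top mod 15: now compute (4/15).
Pull out 2^2: since 15 ≡ 7 (mod 8), (2/15) = +1, so (2/15)^2 = +1.
Reached (1/15) = 1. Collecting the sign flips along the way, the symbol is +1.

1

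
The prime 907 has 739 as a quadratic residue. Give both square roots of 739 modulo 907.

Since 907 ≡ 3 (mod 4), a square root of 739 is 739^((907+1)/4) = 739^227 mod 907.
Repeated squaring: 739^2≡107, 739^4≡565, 739^8≡868, 739^16≡614, 739^32≡591, 739^64≡86, 739^128≡140 (mod 907).
739^227 = 739^(128+64+32+2+1) ≡ 620 (mod 907).
Check: 620² = 384400 ≡ 739 (mod 907). The two roots are 287 and 620.

287, 620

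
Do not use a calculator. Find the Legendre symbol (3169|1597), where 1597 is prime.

First reduce: 3169 ≡ 1572 (mod 1597).
Pull out 2^2: since 1597 ≡ 5 (mod 8), (2/1597) = -1, so (2/1597)^2 = +1.
Reciprocity: 393 ≡ 1 and 1597 ≡ 1 (mod 4), so (393/1597) = +(1597/393).
Reduce top mod 393: now compute (25/393).
Reciprocity: 25 ≡ 1 and 393 ≡ 1 (mod 4), so (25/393) = +(393/25).
Reduce top mod 25: now compute (18/25).
Pull out 2: since 25 ≡ 1 (mod 8), (2/25) = +1.
Reciprocity: 9 ≡ 1 and 25 ≡ 1 (mod 4), so (9/25) = +(25/9).
Reduce top mod 9: now compute (7/9).
Reciprocity: 7 ≡ 3 and 9 ≡ 1 (mod 4), so (7/9) = +(9/7).
Reduce top mod 7: now compute (2/7).
Pull out 2: since 7 ≡ 7 (mod 8), (2/7) = +1.
Reached (1/7) = 1. Collecting the sign flips along the way, the symbol is +1.

1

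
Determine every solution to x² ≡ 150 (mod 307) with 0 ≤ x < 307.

Since 307 ≡ 3 (mod 4), a square root of 150 is 150^((307+1)/4) = 150^77 mod 307.
Repeated squaring: 150^2≡89, 150^4≡246, 150^8≡37, 150^16≡141, 150^32≡233, 150^64≡257 (mod 307).
150^77 = 150^(64+8+4+1) ≡ 134 (mod 307).
Check: 134² = 17956 ≡ 150 (mod 307). The two roots are 134 and 173.

134, 173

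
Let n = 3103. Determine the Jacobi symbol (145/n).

Reciprocity: 145 ≡ 1 and 3103 ≡ 3 (mod 4), so (145/3103) = +(3103/145).
Reduce top mod 145: now compute (58/145).
Pull out 2: since 145 ≡ 1 (mod 8), (2/145) = +1.
Reciprocity: 29 ≡ 1 and 145 ≡ 1 (mod 4), so (29/145) = +(145/29).
Reduce top mod 29: now compute (0/29).
Top reduces to 0: gcd > 1, so the symbol is 0.

0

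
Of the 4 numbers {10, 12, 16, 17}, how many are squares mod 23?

(10/23) = -1 → non-residue.
(12/23) = +1 → QR.
(16/23) = +1 → QR.
(17/23) = -1 → non-residue.
Total quadratic residues among the 4: 2.

2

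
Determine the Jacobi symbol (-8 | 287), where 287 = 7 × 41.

First reduce: -8 ≡ 279 (mod 287).
Reciprocity: 279 ≡ 3 and 287 ≡ 3 (mod 4), so (279/287) = −(287/279).
Reduce top mod 279: now compute (8/279).
Pull out 2^3: since 279 ≡ 7 (mod 8), (2/279) = +1, so (2/279)^3 = +1.
Reached (1/279) = 1. Collecting the sign flips along the way, the symbol is -1.

-1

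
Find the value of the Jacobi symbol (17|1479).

Reciprocity: 17 ≡ 1 and 1479 ≡ 3 (mod 4), so (17/1479) = +(1479/17).
Reduce top mod 17: now compute (0/17).
Top reduces to 0: gcd > 1, so the symbol is 0.

0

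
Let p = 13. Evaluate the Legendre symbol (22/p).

1

First reduce: 22 ≡ 9 (mod 13).
Reciprocity: 9 ≡ 1 and 13 ≡ 1 (mod 4), so (9/13) = +(13/9).
Reduce top mod 9: now compute (4/9).
Pull out 2^2: since 9 ≡ 1 (mod 8), (2/9) = +1, so (2/9)^2 = +1.
Reached (1/9) = 1. Collecting the sign flips along the way, the symbol is +1.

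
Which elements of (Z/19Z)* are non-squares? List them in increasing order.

Square k = 1,…,9 (k and 19−k give the same square):
1²=1, 2²=4, 3²=9, 4²=16, 5²≡6, 6²≡17, 7²≡11, 8²≡7, 9²≡5 (mod 19).
The residues are {1, 4, 5, 6, 7, 9, 11, 16, 17}; the non-residues are the remaining 9 nonzero classes.

2 3 8 10 12 13 14 15 18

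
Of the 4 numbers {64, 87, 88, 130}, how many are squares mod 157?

(64/157) = +1 → QR.
(87/157) = -1 → non-residue.
(88/157) = -1 → non-residue.
(130/157) = +1 → QR.
Total quadratic residues among the 4: 2.

2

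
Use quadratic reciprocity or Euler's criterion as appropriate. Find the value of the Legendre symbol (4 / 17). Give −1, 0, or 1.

1

Pull out 2^2: since 17 ≡ 1 (mod 8), (2/17) = +1, so (2/17)^2 = +1.
Reached (1/17) = 1. Collecting the sign flips along the way, the symbol is +1.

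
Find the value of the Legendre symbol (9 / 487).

1

Reciprocity: 9 ≡ 1 and 487 ≡ 3 (mod 4), so (9/487) = +(487/9).
Reduce top mod 9: now compute (1/9).
Reached (1/9) = 1. Collecting the sign flips along the way, the symbol is +1.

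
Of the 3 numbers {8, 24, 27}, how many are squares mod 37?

(8/37) = -1 → non-residue.
(24/37) = -1 → non-residue.
(27/37) = +1 → QR.
Total quadratic residues among the 3: 1.

1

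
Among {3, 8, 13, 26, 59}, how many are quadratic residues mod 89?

1

(3/89) = -1 → non-residue.
(8/89) = +1 → QR.
(13/89) = -1 → non-residue.
(26/89) = -1 → non-residue.
(59/89) = -1 → non-residue.
Total quadratic residues among the 5: 1.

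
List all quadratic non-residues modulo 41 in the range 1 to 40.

3,6,7,11,12,13,14,15,17,19,22,24,26,27,28,29,30,34,35,38

Square k = 1,…,20 (k and 41−k give the same square):
1²=1, 2²=4, 3²=9, 4²=16, 5²=25, 6²=36, 7²≡8, 8²≡23, 9²≡40, 10²≡18, 11²≡39, 12²≡21, 13²≡5, 14²≡32, 15²≡20, 16²≡10, 17²≡2, 18²≡37, 19²≡33, 20²≡31 (mod 41).
The residues are {1, 2, 4, 5, 8, 9, 10, 16, 18, 20, 21, 23, 25, 31, 32, 33, 36, 37, 39, 40}; the non-residues are the remaining 20 nonzero classes.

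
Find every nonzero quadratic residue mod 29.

1 4 5 6 7 9 13 16 20 22 23 24 25 28

Square k = 1,…,14 (k and 29−k give the same square):
1²=1, 2²=4, 3²=9, 4²=16, 5²=25, 6²≡7, 7²≡20, 8²≡6, 9²≡23, 10²≡13, 11²≡5, 12²≡28, 13²≡24, 14²≡22 (mod 29).
So the quadratic residues mod 29 are {1, 4, 5, 6, 7, 9, 13, 16, 20, 22, 23, 24, 25, 28}.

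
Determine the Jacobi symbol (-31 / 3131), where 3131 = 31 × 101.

First reduce: -31 ≡ 3100 (mod 3131).
Pull out 2^2: since 3131 ≡ 3 (mod 8), (2/3131) = -1, so (2/3131)^2 = +1.
Reciprocity: 775 ≡ 3 and 3131 ≡ 3 (mod 4), so (775/3131) = −(3131/775).
Reduce top mod 775: now compute (31/775).
Reciprocity: 31 ≡ 3 and 775 ≡ 3 (mod 4), so (31/775) = −(775/31).
Reduce top mod 31: now compute (0/31).
Top reduces to 0: gcd > 1, so the symbol is 0.

0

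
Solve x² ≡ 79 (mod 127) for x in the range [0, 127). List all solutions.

Since 127 ≡ 3 (mod 4), a square root of 79 is 79^((127+1)/4) = 79^32 mod 127.
Repeated squaring: 79^2≡18, 79^4≡70, 79^8≡74, 79^16≡15, 79^32≡98 (mod 127).
79^32 = 79^(32) ≡ 98 (mod 127).
Check: 98² = 9604 ≡ 79 (mod 127). The two roots are 29 and 98.

29, 98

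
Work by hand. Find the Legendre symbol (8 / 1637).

Pull out 2^3: since 1637 ≡ 5 (mod 8), (2/1637) = -1, so (2/1637)^3 = -1.
Reached (1/1637) = 1. Collecting the sign flips along the way, the symbol is -1.

-1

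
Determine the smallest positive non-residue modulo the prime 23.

5

(2/23) = +1, so 2 is a residue.
(3/23) = +1, so 3 is a residue.
(4/23) = +1, so 4 is a residue.
(5/23) = −1, so 5 is the smallest positive non-residue mod 23.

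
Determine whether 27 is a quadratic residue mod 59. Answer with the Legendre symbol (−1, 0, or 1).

Euler's criterion: (27/59) ≡ 27^29 (mod 59).
27^2 ≡ 21 (mod 59)
27^4 ≡ 28 (mod 59)
27^8 ≡ 17 (mod 59)
27^16 ≡ 53 (mod 59)
27^29 = 27^(16+8+4+1) ≡ 1 (mod 59).
Result is 1, so (27/59) = 1.

1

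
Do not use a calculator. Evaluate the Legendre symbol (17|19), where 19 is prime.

1

Reciprocity: 17 ≡ 1 and 19 ≡ 3 (mod 4), so (17/19) = +(19/17).
Reduce top mod 17: now compute (2/17).
Pull out 2: since 17 ≡ 1 (mod 8), (2/17) = +1.
Reached (1/17) = 1. Collecting the sign flips along the way, the symbol is +1.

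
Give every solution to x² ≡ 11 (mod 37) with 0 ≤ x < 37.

14, 23

37 ≡ 1 (mod 4), so we find a root by search.
Trying successive values, 14² = 196 ≡ 11 (mod 37). The other root is 37 − 14 = 23.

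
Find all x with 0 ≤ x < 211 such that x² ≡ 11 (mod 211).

86, 125

Since 211 ≡ 3 (mod 4), a square root of 11 is 11^((211+1)/4) = 11^53 mod 211.
Repeated squaring: 11^2≡121, 11^4≡82, 11^8≡183, 11^16≡151, 11^32≡13 (mod 211).
11^53 = 11^(32+16+4+1) ≡ 125 (mod 211).
Check: 125² = 15625 ≡ 11 (mod 211). The two roots are 86 and 125.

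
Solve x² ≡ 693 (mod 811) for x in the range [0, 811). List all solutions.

Since 811 ≡ 3 (mod 4), a square root of 693 is 693^((811+1)/4) = 693^203 mod 811.
Repeated squaring: 693^2≡137, 693^4≡116, 693^8≡480, 693^16≡76, 693^32≡99, 693^64≡69, 693^128≡706 (mod 811).
693^203 = 693^(128+64+8+2+1) ≡ 705 (mod 811).
Check: 705² = 497025 ≡ 693 (mod 811). The two roots are 106 and 705.

106, 705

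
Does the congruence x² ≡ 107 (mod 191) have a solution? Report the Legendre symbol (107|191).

Reciprocity: 107 ≡ 3 and 191 ≡ 3 (mod 4), so (107/191) = −(191/107).
Reduce top mod 107: now compute (84/107).
Pull out 2^2: since 107 ≡ 3 (mod 8), (2/107) = -1, so (2/107)^2 = +1.
Reciprocity: 21 ≡ 1 and 107 ≡ 3 (mod 4), so (21/107) = +(107/21).
Reduce top mod 21: now compute (2/21).
Pull out 2: since 21 ≡ 5 (mod 8), (2/21) = -1.
Reached (1/21) = 1. Collecting the sign flips along the way, the symbol is +1.

1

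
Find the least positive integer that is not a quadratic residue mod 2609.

3

(2/2609) = +1, so 2 is a residue.
(3/2609) = −1, so 3 is the smallest positive non-residue mod 2609.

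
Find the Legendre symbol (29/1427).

Reciprocity: 29 ≡ 1 and 1427 ≡ 3 (mod 4), so (29/1427) = +(1427/29).
Reduce top mod 29: now compute (6/29).
Pull out 2: since 29 ≡ 5 (mod 8), (2/29) = -1.
Reciprocity: 3 ≡ 3 and 29 ≡ 1 (mod 4), so (3/29) = +(29/3).
Reduce top mod 3: now compute (2/3).
Pull out 2: since 3 ≡ 3 (mod 8), (2/3) = -1.
Reached (1/3) = 1. Collecting the sign flips along the way, the symbol is +1.

1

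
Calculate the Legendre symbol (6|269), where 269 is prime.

Pull out 2: since 269 ≡ 5 (mod 8), (2/269) = -1.
Reciprocity: 3 ≡ 3 and 269 ≡ 1 (mod 4), so (3/269) = +(269/3).
Reduce top mod 3: now compute (2/3).
Pull out 2: since 3 ≡ 3 (mod 8), (2/3) = -1.
Reached (1/3) = 1. Collecting the sign flips along the way, the symbol is +1.

1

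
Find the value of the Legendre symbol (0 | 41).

Top reduces to 0: gcd > 1, so the symbol is 0.

0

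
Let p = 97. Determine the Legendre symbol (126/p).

-1

Euler's criterion: (126/97) ≡ 29^48 (mod 97).
29^2 ≡ 65 (mod 97)
29^4 ≡ 54 (mod 97)
29^8 ≡ 6 (mod 97)
29^16 ≡ 36 (mod 97)
29^32 ≡ 35 (mod 97)
29^48 = 29^(32+16) ≡ 96 (mod 97).
Result is 96 ≡ −1, so (126/97) = −1.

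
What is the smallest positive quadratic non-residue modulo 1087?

3

(2/1087) = +1, so 2 is a residue.
(3/1087) = −1, so 3 is the smallest positive non-residue mod 1087.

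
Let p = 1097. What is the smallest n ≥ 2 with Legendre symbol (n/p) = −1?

(2/1097) = +1, so 2 is a residue.
(3/1097) = −1, so 3 is the smallest positive non-residue mod 1097.

3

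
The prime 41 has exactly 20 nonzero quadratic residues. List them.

Square k = 1,…,20 (k and 41−k give the same square):
1²=1, 2²=4, 3²=9, 4²=16, 5²=25, 6²=36, 7²≡8, 8²≡23, 9²≡40, 10²≡18, 11²≡39, 12²≡21, 13²≡5, 14²≡32, 15²≡20, 16²≡10, 17²≡2, 18²≡37, 19²≡33, 20²≡31 (mod 41).
So the quadratic residues mod 41 are {1, 2, 4, 5, 8, 9, 10, 16, 18, 20, 21, 23, 25, 31, 32, 33, 36, 37, 39, 40}.

1 2 4 5 8 9 10 16 18 20 21 23 25 31 32 33 36 37 39 40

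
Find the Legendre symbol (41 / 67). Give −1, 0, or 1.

Euler's criterion: (41/67) ≡ 41^33 (mod 67).
41^2 ≡ 6 (mod 67)
41^4 ≡ 36 (mod 67)
41^8 ≡ 23 (mod 67)
41^16 ≡ 60 (mod 67)
41^32 ≡ 49 (mod 67)
41^33 = 41^(32+1) ≡ 66 (mod 67).
Result is 66 ≡ −1, so (41/67) = −1.

-1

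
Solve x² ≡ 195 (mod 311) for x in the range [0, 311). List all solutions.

Since 311 ≡ 3 (mod 4), a square root of 195 is 195^((311+1)/4) = 195^78 mod 311.
Repeated squaring: 195^2≡83, 195^4≡47, 195^8≡32, 195^16≡91, 195^32≡195, 195^64≡83 (mod 311).
195^78 = 195^(64+8+4+2) ≡ 91 (mod 311).
Check: 91² = 8281 ≡ 195 (mod 311). The two roots are 91 and 220.

91, 220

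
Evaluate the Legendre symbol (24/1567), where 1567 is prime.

-1

Pull out 2^3: since 1567 ≡ 7 (mod 8), (2/1567) = +1, so (2/1567)^3 = +1.
Reciprocity: 3 ≡ 3 and 1567 ≡ 3 (mod 4), so (3/1567) = −(1567/3).
Reduce top mod 3: now compute (1/3).
Reached (1/3) = 1. Collecting the sign flips along the way, the symbol is -1.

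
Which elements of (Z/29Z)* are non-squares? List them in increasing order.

2, 3, 8, 10, 11, 12, 14, 15, 17, 18, 19, 21, 26, 27

Square k = 1,…,14 (k and 29−k give the same square):
1²=1, 2²=4, 3²=9, 4²=16, 5²=25, 6²≡7, 7²≡20, 8²≡6, 9²≡23, 10²≡13, 11²≡5, 12²≡28, 13²≡24, 14²≡22 (mod 29).
The residues are {1, 4, 5, 6, 7, 9, 13, 16, 20, 22, 23, 24, 25, 28}; the non-residues are the remaining 14 nonzero classes.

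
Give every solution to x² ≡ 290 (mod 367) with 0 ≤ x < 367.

Since 367 ≡ 3 (mod 4), a square root of 290 is 290^((367+1)/4) = 290^92 mod 367.
Repeated squaring: 290^2≡57, 290^4≡313, 290^8≡347, 290^16≡33, 290^32≡355, 290^64≡144 (mod 367).
290^92 = 290^(64+16+8+4) ≡ 32 (mod 367).
Check: 32² = 1024 ≡ 290 (mod 367). The two roots are 32 and 335.

32, 335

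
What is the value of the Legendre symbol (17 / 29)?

-1

Reciprocity: 17 ≡ 1 and 29 ≡ 1 (mod 4), so (17/29) = +(29/17).
Reduce top mod 17: now compute (12/17).
Pull out 2^2: since 17 ≡ 1 (mod 8), (2/17) = +1, so (2/17)^2 = +1.
Reciprocity: 3 ≡ 3 and 17 ≡ 1 (mod 4), so (3/17) = +(17/3).
Reduce top mod 3: now compute (2/3).
Pull out 2: since 3 ≡ 3 (mod 8), (2/3) = -1.
Reached (1/3) = 1. Collecting the sign flips along the way, the symbol is -1.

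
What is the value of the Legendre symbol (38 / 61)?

-1

Pull out 2: since 61 ≡ 5 (mod 8), (2/61) = -1.
Reciprocity: 19 ≡ 3 and 61 ≡ 1 (mod 4), so (19/61) = +(61/19).
Reduce top mod 19: now compute (4/19).
Pull out 2^2: since 19 ≡ 3 (mod 8), (2/19) = -1, so (2/19)^2 = +1.
Reached (1/19) = 1. Collecting the sign flips along the way, the symbol is -1.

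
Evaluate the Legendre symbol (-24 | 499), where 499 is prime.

Euler's criterion: (-24/499) ≡ 475^249 (mod 499).
475^2 ≡ 77 (mod 499)
475^4 ≡ 440 (mod 499)
475^8 ≡ 487 (mod 499)
475^16 ≡ 144 (mod 499)
475^32 ≡ 277 (mod 499)
475^64 ≡ 382 (mod 499)
475^128 ≡ 216 (mod 499)
475^249 = 475^(128+64+32+16+8+1) ≡ 498 (mod 499).
Result is 498 ≡ −1, so (-24/499) = −1.

-1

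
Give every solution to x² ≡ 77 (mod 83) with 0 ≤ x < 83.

Since 83 ≡ 3 (mod 4), a square root of 77 is 77^((83+1)/4) = 77^21 mod 83.
Repeated squaring: 77^2≡36, 77^4≡51, 77^8≡28, 77^16≡37 (mod 83).
77^21 = 77^(16+4+1) ≡ 49 (mod 83).
Check: 49² = 2401 ≡ 77 (mod 83). The two roots are 34 and 49.

34, 49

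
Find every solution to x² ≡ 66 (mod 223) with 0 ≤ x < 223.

Since 223 ≡ 3 (mod 4), a square root of 66 is 66^((223+1)/4) = 66^56 mod 223.
Repeated squaring: 66^2≡119, 66^4≡112, 66^8≡56, 66^16≡14, 66^32≡196 (mod 223).
66^56 = 66^(32+16+8) ≡ 17 (mod 223).
Check: 17² = 289 ≡ 66 (mod 223). The two roots are 17 and 206.

17, 206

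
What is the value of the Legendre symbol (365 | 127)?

First reduce: 365 ≡ 111 (mod 127).
Reciprocity: 111 ≡ 3 and 127 ≡ 3 (mod 4), so (111/127) = −(127/111).
Reduce top mod 111: now compute (16/111).
Pull out 2^4: since 111 ≡ 7 (mod 8), (2/111) = +1, so (2/111)^4 = +1.
Reached (1/111) = 1. Collecting the sign flips along the way, the symbol is -1.

-1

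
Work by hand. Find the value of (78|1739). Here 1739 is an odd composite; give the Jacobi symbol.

Pull out 2: since 1739 ≡ 3 (mod 8), (2/1739) = -1.
Reciprocity: 39 ≡ 3 and 1739 ≡ 3 (mod 4), so (39/1739) = −(1739/39).
Reduce top mod 39: now compute (23/39).
Reciprocity: 23 ≡ 3 and 39 ≡ 3 (mod 4), so (23/39) = −(39/23).
Reduce top mod 23: now compute (16/23).
Pull out 2^4: since 23 ≡ 7 (mod 8), (2/23) = +1, so (2/23)^4 = +1.
Reached (1/23) = 1. Collecting the sign flips along the way, the symbol is -1.

-1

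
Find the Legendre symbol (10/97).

-1

Euler's criterion: (10/97) ≡ 10^48 (mod 97).
10^2 ≡ 3 (mod 97)
10^4 ≡ 9 (mod 97)
10^8 ≡ 81 (mod 97)
10^16 ≡ 62 (mod 97)
10^32 ≡ 61 (mod 97)
10^48 = 10^(32+16) ≡ 96 (mod 97).
Result is 96 ≡ −1, so (10/97) = −1.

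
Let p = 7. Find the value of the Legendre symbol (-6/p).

Euler's criterion: (-6/7) ≡ 1^3 (mod 7).
1^2 ≡ 1 (mod 7)
1^3 = 1^(2+1) ≡ 1 (mod 7).
Result is 1, so (-6/7) = 1.

1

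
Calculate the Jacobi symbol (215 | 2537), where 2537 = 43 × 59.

Reciprocity: 215 ≡ 3 and 2537 ≡ 1 (mod 4), so (215/2537) = +(2537/215).
Reduce top mod 215: now compute (172/215).
Pull out 2^2: since 215 ≡ 7 (mod 8), (2/215) = +1, so (2/215)^2 = +1.
Reciprocity: 43 ≡ 3 and 215 ≡ 3 (mod 4), so (43/215) = −(215/43).
Reduce top mod 43: now compute (0/43).
Top reduces to 0: gcd > 1, so the symbol is 0.

0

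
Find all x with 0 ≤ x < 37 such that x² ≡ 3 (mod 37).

15, 22

37 ≡ 1 (mod 4), so we find a root by search.
Trying successive values, 15² = 225 ≡ 3 (mod 37). The other root is 37 − 15 = 22.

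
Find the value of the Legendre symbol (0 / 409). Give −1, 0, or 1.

0

Top reduces to 0: gcd > 1, so the symbol is 0.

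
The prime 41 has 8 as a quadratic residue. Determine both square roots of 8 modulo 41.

41 ≡ 1 (mod 4), so we find a root by search.
Trying successive values, 7² = 49 ≡ 8 (mod 41). The other root is 41 − 7 = 34.

7, 34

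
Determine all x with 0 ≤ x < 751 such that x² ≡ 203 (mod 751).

92, 659

Since 751 ≡ 3 (mod 4), a square root of 203 is 203^((751+1)/4) = 203^188 mod 751.
Repeated squaring: 203^2≡655, 203^4≡204, 203^8≡311, 203^16≡593, 203^32≡181, 203^64≡468, 203^128≡483 (mod 751).
203^188 = 203^(128+32+16+8+4) ≡ 92 (mod 751).
Check: 92² = 8464 ≡ 203 (mod 751). The two roots are 92 and 659.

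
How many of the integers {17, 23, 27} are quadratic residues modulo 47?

(17/47) = +1 → QR.
(23/47) = -1 → non-residue.
(27/47) = +1 → QR.
Total quadratic residues among the 3: 2.

2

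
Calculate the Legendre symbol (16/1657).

Pull out 2^4: since 1657 ≡ 1 (mod 8), (2/1657) = +1, so (2/1657)^4 = +1.
Reached (1/1657) = 1. Collecting the sign flips along the way, the symbol is +1.

1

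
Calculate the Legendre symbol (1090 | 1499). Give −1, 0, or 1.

-1

Pull out 2: since 1499 ≡ 3 (mod 8), (2/1499) = -1.
Reciprocity: 545 ≡ 1 and 1499 ≡ 3 (mod 4), so (545/1499) = +(1499/545).
Reduce top mod 545: now compute (409/545).
Reciprocity: 409 ≡ 1 and 545 ≡ 1 (mod 4), so (409/545) = +(545/409).
Reduce top mod 409: now compute (136/409).
Pull out 2^3: since 409 ≡ 1 (mod 8), (2/409) = +1, so (2/409)^3 = +1.
Reciprocity: 17 ≡ 1 and 409 ≡ 1 (mod 4), so (17/409) = +(409/17).
Reduce top mod 17: now compute (1/17).
Reached (1/17) = 1. Collecting the sign flips along the way, the symbol is -1.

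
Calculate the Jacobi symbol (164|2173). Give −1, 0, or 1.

Pull out 2^2: since 2173 ≡ 5 (mod 8), (2/2173) = -1, so (2/2173)^2 = +1.
Reciprocity: 41 ≡ 1 and 2173 ≡ 1 (mod 4), so (41/2173) = +(2173/41).
Reduce top mod 41: now compute (0/41).
Top reduces to 0: gcd > 1, so the symbol is 0.

0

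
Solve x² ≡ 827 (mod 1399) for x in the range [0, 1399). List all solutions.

553, 846

Since 1399 ≡ 3 (mod 4), a square root of 827 is 827^((1399+1)/4) = 827^350 mod 1399.
Repeated squaring: 827^2≡1217, 827^4≡947, 827^8≡50, 827^16≡1101, 827^32≡667, 827^64≡7, 827^128≡49, 827^256≡1002 (mod 1399).
827^350 = 827^(256+64+16+8+4+2) ≡ 553 (mod 1399).
Check: 553² = 305809 ≡ 827 (mod 1399). The two roots are 553 and 846.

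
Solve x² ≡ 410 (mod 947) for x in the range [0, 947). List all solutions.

Since 947 ≡ 3 (mod 4), a square root of 410 is 410^((947+1)/4) = 410^237 mod 947.
Repeated squaring: 410^2≡481, 410^4≡293, 410^8≡619, 410^16≡573, 410^32≡667, 410^64≡746, 410^128≡627 (mod 947).
410^237 = 410^(128+64+32+8+4+1) ≡ 48 (mod 947).
Check: 48² = 2304 ≡ 410 (mod 947). The two roots are 48 and 899.

48, 899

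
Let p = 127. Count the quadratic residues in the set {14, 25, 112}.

1

(14/127) = -1 → non-residue.
(25/127) = +1 → QR.
(112/127) = -1 → non-residue.
Total quadratic residues among the 3: 1.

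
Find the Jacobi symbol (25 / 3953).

1

Reciprocity: 25 ≡ 1 and 3953 ≡ 1 (mod 4), so (25/3953) = +(3953/25).
Reduce top mod 25: now compute (3/25).
Reciprocity: 3 ≡ 3 and 25 ≡ 1 (mod 4), so (3/25) = +(25/3).
Reduce top mod 3: now compute (1/3).
Reached (1/3) = 1. Collecting the sign flips along the way, the symbol is +1.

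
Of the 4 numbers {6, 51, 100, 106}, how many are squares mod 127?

1

(6/127) = -1 → non-residue.
(51/127) = -1 → non-residue.
(100/127) = +1 → QR.
(106/127) = -1 → non-residue.
Total quadratic residues among the 4: 1.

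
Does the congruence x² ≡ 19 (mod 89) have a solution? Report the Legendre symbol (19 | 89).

-1

Reciprocity: 19 ≡ 3 and 89 ≡ 1 (mod 4), so (19/89) = +(89/19).
Reduce top mod 19: now compute (13/19).
Reciprocity: 13 ≡ 1 and 19 ≡ 3 (mod 4), so (13/19) = +(19/13).
Reduce top mod 13: now compute (6/13).
Pull out 2: since 13 ≡ 5 (mod 8), (2/13) = -1.
Reciprocity: 3 ≡ 3 and 13 ≡ 1 (mod 4), so (3/13) = +(13/3).
Reduce top mod 3: now compute (1/3).
Reached (1/3) = 1. Collecting the sign flips along the way, the symbol is -1.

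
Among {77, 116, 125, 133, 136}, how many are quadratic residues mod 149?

3

(77/149) = -1 → non-residue.
(116/149) = +1 → QR.
(125/149) = +1 → QR.
(133/149) = +1 → QR.
(136/149) = -1 → non-residue.
Total quadratic residues among the 5: 3.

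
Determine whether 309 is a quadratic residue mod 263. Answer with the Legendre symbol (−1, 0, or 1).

Euler's criterion: (309/263) ≡ 46^131 (mod 263).
46^2 ≡ 12 (mod 263)
46^4 ≡ 144 (mod 263)
46^8 ≡ 222 (mod 263)
46^16 ≡ 103 (mod 263)
46^32 ≡ 89 (mod 263)
46^64 ≡ 31 (mod 263)
46^128 ≡ 172 (mod 263)
46^131 = 46^(128+2+1) ≡ 1 (mod 263).
Result is 1, so (309/263) = 1.

1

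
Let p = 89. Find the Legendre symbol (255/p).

First reduce: 255 ≡ 77 (mod 89).
Reciprocity: 77 ≡ 1 and 89 ≡ 1 (mod 4), so (77/89) = +(89/77).
Reduce top mod 77: now compute (12/77).
Pull out 2^2: since 77 ≡ 5 (mod 8), (2/77) = -1, so (2/77)^2 = +1.
Reciprocity: 3 ≡ 3 and 77 ≡ 1 (mod 4), so (3/77) = +(77/3).
Reduce top mod 3: now compute (2/3).
Pull out 2: since 3 ≡ 3 (mod 8), (2/3) = -1.
Reached (1/3) = 1. Collecting the sign flips along the way, the symbol is -1.

-1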